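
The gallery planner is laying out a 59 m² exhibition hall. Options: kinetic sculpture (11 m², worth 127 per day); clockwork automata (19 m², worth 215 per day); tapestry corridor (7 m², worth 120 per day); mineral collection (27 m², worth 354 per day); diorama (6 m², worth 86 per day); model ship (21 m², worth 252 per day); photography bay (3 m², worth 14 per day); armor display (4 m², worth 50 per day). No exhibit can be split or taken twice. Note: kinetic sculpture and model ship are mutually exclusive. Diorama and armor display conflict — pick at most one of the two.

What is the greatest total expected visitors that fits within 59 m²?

776

Best packing: tapestry corridor + mineral collection + model ship + armor display — 59 m², 776 total.
The closest alternative, clockwork automata + tapestry corridor + mineral collection + diorama, reaches only 775.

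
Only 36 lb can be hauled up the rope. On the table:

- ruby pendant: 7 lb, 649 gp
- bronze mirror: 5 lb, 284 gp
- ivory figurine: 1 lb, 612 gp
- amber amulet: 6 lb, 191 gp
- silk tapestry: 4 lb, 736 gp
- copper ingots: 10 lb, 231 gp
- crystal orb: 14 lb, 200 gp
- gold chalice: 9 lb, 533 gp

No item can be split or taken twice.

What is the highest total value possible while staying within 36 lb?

Greedy by ratio would take ruby pendant + bronze mirror + ivory figurine + amber amulet + silk tapestry + gold chalice: 32 lb used, total 3005.
Dropping amber amulet frees 6 lb; slotting in copper ingots (10 lb) lifts the total to 3045 at 36 lb.

3045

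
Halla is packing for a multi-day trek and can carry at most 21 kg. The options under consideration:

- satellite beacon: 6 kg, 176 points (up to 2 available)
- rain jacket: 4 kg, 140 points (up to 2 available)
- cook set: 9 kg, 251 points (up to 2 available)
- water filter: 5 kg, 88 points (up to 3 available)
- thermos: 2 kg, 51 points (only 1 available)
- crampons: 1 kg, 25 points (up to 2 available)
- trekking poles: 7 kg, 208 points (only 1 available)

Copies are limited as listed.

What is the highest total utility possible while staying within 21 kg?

664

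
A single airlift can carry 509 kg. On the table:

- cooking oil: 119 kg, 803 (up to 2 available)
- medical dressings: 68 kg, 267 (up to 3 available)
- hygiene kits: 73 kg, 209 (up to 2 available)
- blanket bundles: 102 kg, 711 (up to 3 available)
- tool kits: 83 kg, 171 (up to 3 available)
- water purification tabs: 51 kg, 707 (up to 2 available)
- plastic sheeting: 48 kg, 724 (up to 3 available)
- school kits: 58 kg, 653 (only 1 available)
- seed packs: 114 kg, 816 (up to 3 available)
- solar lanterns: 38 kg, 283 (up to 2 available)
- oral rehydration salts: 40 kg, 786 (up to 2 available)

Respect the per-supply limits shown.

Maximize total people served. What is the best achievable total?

Density check — oral rehydration salts 19.65, plastic sheeting 15.08, water purification tabs 13.86 are the best per kg.
Filling by ratio: 2×water purification tabs + 3×plastic sheeting + school kits + 2×solar lanterns + 2×oral rehydration salts for 6377, with 49 kg left unused.
Replace 2×solar lanterns with seed packs: the trade gains 250 net, giving 6627 at 498 kg.
That's the maximum — no swap from here does better than 6627.

6627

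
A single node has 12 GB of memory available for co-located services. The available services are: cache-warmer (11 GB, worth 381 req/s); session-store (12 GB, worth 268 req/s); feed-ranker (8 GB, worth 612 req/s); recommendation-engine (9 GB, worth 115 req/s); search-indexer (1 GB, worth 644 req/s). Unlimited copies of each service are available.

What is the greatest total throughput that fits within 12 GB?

Best packing: 12×search-indexer — 12 GB, 7728 total.
No other feasible combination exceeds 7728.

7728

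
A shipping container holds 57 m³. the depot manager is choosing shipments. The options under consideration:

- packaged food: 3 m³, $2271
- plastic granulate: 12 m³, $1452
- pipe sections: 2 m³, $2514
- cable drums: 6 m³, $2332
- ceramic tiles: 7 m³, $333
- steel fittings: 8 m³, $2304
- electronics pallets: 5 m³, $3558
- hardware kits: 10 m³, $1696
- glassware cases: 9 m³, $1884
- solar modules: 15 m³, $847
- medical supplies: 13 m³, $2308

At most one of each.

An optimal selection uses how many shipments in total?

8

Optimal total is 18867.
packaged food + pipe sections + cable drums + steel fittings + electronics pallets + hardware kits + glassware cases + medical supplies hits 18867 at 56 m³.
Every optimal selection uses 8 shipments.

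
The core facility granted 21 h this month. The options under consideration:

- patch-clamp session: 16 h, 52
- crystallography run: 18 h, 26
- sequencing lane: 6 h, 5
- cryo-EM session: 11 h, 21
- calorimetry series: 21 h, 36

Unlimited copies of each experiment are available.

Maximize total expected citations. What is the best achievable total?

52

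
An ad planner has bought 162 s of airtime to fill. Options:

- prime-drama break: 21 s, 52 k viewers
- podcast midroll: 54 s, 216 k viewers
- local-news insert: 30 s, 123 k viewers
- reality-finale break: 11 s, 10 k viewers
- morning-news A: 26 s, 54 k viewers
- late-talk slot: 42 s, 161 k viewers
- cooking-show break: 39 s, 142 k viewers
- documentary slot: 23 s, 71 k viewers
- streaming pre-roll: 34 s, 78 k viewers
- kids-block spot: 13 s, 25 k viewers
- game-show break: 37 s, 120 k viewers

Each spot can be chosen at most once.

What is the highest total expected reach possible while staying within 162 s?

601

Density check — local-news insert 4.10, podcast midroll 4.00, late-talk slot 3.83, cooking-show break 3.64 are the best per s.
A density-first pass picks podcast midroll + local-news insert + late-talk slot + documentary slot + kids-block spot — 596 at 162 s.
Reworking the packing: podcast midroll + local-news insert + cooking-show break + game-show break uses 160 s and improves the total to 601.
The closest alternative, podcast midroll + local-news insert + late-talk slot + documentary slot + kids-block spot, reaches only 596.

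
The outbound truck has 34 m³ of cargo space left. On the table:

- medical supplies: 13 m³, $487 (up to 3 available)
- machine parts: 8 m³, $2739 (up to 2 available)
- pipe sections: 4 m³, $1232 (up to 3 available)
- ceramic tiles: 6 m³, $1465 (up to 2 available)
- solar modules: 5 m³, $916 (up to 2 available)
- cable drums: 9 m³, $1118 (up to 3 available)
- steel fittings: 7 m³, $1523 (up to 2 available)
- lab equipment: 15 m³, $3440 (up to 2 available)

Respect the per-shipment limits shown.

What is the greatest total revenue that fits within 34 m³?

Taking 2×machine parts + 3×pipe sections + ceramic tiles: 34 m³ used, 10639 in revenue.
No other feasible combination exceeds 10639.

10639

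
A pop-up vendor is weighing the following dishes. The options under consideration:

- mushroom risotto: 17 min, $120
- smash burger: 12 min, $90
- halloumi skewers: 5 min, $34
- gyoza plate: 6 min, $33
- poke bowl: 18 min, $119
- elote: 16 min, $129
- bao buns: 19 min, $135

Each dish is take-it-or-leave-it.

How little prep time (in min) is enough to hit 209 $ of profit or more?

Look for the lowest-prep combination reaching 209.
Taking smash burger + elote gives 219 (≥ 209) for 28 min.
No combination under 28 min hits 209.

28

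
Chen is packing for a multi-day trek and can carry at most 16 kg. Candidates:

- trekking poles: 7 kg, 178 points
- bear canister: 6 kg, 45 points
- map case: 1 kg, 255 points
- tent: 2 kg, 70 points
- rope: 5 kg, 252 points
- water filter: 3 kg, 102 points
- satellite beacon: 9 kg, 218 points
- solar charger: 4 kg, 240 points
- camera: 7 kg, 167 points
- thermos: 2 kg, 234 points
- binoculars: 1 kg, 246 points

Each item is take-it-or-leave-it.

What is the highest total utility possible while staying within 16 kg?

1329

A density-first pass picks map case + tent + rope + solar charger + thermos + binoculars — 1297 at 15 kg.
Replace tent with water filter: the trade gains 32 net, giving 1329 at 16 kg.
The closest alternative, map case + tent + rope + solar charger + thermos + binoculars, reaches only 1297.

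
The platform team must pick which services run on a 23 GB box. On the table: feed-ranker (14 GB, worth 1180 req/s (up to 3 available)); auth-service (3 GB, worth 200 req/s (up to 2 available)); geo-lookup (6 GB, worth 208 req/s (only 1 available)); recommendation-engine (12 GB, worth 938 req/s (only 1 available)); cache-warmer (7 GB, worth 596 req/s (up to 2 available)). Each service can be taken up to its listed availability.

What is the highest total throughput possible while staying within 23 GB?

1776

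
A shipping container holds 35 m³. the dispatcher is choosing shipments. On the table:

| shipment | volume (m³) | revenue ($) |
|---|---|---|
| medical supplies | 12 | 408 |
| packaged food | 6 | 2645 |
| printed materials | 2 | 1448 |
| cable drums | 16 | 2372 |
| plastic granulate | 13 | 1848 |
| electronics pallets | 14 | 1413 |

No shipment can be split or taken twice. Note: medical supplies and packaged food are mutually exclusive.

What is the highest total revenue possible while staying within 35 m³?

Ranking by ratio (revenue/m³): printed materials 724.00, packaged food 440.83, cable drums 148.25.
The ratio heuristic lands on packaged food + printed materials + cable drums (6465) but leaves 11 m³ idle.
Replace cable drums with plastic granulate + electronics pallets: the trade gains 889 net, giving 7354 at 35 m³.
The closest alternative, packaged food + cable drums + plastic granulate, reaches only 6865.

7354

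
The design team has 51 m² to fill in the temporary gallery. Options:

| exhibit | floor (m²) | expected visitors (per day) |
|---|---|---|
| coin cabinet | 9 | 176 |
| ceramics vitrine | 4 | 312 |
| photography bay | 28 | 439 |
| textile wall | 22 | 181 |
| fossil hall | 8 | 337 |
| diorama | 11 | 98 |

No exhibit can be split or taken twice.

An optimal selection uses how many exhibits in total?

The maximum expected visitors within 51 m² is 1264.
One optimal bundle: coin cabinet + ceramics vitrine + photography bay + fossil hall (49 m²).
All optima have 4 exhibits.

4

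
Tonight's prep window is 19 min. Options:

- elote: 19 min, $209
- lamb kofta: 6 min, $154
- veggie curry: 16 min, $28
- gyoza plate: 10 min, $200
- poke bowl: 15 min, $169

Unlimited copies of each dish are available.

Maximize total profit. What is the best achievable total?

462

The ratio ordering already packs tightly: 3×lamb kofta, 18 min, 462.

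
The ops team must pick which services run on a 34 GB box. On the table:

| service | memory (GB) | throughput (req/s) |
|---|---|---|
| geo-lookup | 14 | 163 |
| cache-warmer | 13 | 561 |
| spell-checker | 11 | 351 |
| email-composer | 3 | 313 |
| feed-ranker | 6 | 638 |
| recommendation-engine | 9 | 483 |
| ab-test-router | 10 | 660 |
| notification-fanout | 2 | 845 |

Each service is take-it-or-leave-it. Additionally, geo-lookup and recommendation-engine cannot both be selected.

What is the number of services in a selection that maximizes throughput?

5

Best achievable throughput is 3017.
cache-warmer + email-composer + feed-ranker + ab-test-router + notification-fanout hits 3017 at 34 GB.
Any selection reaching 3017 contains exactly 5 services.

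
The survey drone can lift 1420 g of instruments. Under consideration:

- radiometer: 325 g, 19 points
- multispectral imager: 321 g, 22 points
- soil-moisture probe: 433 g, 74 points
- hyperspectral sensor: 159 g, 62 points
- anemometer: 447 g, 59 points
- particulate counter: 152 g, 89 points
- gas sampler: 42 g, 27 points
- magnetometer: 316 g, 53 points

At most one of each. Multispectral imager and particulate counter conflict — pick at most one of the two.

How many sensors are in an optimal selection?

5

Optimal total is 311.
One optimal bundle: soil-moisture probe + hyperspectral sensor + anemometer + particulate counter + gas sampler (1233 g).
Every optimal selection uses 5 sensors.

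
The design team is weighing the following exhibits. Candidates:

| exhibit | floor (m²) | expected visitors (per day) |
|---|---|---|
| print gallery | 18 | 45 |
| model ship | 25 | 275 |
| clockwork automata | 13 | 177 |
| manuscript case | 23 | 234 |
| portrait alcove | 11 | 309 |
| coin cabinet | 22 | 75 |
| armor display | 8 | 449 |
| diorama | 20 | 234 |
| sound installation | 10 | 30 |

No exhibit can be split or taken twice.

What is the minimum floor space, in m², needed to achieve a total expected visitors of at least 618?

19

Minimise m² subject to total expected visitors ≥ 618.
Taking portrait alcove + armor display gives 758 (≥ 618) for 19 m².
Below 19 m² the best achievable stays under 618.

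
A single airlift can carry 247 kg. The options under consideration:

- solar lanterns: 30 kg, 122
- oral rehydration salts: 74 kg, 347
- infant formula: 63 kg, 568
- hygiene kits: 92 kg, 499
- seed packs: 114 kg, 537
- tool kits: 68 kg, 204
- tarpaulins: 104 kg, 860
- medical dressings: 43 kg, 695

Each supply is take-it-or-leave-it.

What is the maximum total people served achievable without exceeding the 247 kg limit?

Best packing: solar lanterns + infant formula + tarpaulins + medical dressings — 240 kg, 2245 total.

2245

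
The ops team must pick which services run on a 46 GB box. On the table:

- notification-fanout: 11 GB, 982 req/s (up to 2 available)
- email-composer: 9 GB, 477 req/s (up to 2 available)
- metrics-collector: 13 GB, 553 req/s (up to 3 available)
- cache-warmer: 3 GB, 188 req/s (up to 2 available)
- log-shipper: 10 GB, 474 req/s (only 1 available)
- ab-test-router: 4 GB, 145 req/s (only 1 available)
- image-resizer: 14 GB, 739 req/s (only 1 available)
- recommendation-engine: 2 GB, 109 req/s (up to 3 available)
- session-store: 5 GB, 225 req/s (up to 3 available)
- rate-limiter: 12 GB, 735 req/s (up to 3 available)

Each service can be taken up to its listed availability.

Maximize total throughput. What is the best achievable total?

Density check — notification-fanout 89.27, cache-warmer 62.67, rate-limiter 61.25, recommendation-engine 54.50 are the best per GB.
Taking the top-ratio services first gives 2×notification-fanout + 2×cache-warmer + 3×recommendation-engine + rate-limiter for 3402 (46 GB).
Replace 2×cache-warmer and 3×recommendation-engine with rate-limiter: the trade gains 32 net, giving 3434 at 46 GB.
No other feasible combination exceeds 3434.

3434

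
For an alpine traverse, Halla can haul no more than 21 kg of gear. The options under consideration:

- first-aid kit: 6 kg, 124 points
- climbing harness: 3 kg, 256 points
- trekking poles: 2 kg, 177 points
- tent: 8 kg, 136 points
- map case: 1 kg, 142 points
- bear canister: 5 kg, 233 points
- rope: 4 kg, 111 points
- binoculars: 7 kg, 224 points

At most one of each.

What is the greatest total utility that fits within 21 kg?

1043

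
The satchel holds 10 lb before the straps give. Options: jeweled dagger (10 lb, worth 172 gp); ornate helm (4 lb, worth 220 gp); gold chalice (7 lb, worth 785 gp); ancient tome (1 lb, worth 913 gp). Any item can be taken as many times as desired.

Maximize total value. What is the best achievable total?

Taking 10×ancient tome: 10 lb used, 9130 in value.
Nothing else within 10 lb beats 9130.

9130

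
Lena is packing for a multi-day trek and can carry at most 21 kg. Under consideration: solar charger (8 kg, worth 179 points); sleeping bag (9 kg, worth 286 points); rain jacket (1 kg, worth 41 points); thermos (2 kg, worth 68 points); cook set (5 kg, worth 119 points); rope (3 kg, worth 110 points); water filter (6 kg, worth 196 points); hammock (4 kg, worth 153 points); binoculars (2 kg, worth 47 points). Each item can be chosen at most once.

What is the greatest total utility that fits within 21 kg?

A density-first pass picks rain jacket + thermos + cook set + rope + water filter + hammock — 687 at 21 kg.
Dropping cook set and water filter frees 11 kg; slotting in sleeping bag + binoculars (11 kg) lifts the total to 705 at 21 kg.
An exhaustive check of the 512 subsets confirms 705.

705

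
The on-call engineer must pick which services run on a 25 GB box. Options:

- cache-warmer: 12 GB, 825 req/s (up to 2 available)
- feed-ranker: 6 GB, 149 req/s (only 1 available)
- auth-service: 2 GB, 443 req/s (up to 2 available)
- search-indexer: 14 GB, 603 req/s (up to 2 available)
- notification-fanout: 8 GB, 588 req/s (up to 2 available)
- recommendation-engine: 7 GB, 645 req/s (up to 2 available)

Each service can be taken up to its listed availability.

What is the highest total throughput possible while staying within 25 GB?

2356

Greedy by ratio would take feed-ranker + 2×auth-service + 2×recommendation-engine: 24 GB used, total 2325.
Replace feed-ranker and recommendation-engine with cache-warmer: the trade gains 31 net, giving 2356 at 23 GB.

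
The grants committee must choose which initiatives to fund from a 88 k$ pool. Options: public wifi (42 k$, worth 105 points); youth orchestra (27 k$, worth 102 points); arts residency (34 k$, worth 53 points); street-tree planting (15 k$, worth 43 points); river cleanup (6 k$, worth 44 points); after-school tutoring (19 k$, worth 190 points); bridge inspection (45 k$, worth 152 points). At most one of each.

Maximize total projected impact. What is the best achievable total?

Filling by ratio: youth orchestra + street-tree planting + river cleanup + after-school tutoring for 379, with 21 k$ left unused.
Replace youth orchestra with bridge inspection: the trade gains 50 net, giving 429 at 85 k$.
Next best is public wifi + youth orchestra + after-school tutoring at 397 (88 k$) — short by 32.

429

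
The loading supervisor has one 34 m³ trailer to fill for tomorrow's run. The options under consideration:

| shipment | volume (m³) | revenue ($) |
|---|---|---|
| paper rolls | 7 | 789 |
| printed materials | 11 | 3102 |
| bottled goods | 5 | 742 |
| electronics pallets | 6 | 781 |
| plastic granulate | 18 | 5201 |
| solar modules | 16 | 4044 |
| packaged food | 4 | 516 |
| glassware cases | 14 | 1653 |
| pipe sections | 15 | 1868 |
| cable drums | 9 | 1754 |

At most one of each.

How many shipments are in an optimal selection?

2

Optimal total is 9245.
One optimal bundle: plastic granulate + solar modules (34 m³).
Any selection reaching 9245 contains exactly 2 shipments.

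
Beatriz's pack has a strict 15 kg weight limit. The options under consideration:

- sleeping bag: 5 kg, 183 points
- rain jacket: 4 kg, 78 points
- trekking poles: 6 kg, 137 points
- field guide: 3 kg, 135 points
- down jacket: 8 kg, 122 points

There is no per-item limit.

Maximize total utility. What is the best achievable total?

The ratio ordering already packs tightly: 5×field guide, 15 kg, 675.
That's the maximum — no swap from here does better than 675.

675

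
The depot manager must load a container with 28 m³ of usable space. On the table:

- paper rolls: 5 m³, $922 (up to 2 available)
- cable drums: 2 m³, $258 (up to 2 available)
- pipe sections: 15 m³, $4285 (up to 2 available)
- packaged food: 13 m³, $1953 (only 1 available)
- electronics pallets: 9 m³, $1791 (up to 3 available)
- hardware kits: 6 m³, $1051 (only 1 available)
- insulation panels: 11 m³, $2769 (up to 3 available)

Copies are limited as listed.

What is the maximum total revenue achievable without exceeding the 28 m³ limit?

Density check — pipe sections 285.67, insulation panels 251.73, electronics pallets 199.00, paper rolls 184.40 are the best per m³.
Taking cable drums + pipe sections + insulation panels: 28 m³ used, 7312 in revenue.
Nothing else within 28 m³ beats 7312.

7312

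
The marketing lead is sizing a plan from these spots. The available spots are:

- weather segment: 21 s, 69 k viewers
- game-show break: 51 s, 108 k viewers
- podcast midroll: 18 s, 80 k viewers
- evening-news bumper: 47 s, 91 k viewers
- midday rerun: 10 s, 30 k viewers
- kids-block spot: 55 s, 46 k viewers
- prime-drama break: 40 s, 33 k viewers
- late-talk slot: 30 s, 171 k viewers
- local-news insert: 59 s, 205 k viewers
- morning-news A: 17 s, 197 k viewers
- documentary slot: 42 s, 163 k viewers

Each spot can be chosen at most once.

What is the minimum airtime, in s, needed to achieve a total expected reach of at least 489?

Minimise s subject to total expected reach ≥ 489.
weather segment + podcast midroll + late-talk slot + morning-news A reaches 517 using 86 s.
Below 86 s the best achievable stays under 489.

86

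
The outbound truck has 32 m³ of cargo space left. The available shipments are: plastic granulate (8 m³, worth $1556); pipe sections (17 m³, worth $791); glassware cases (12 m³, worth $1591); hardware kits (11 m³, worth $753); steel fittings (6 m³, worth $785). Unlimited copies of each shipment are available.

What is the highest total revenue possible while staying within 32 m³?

6224

Taking 4×plastic granulate: 32 m³ used, 6224 in revenue.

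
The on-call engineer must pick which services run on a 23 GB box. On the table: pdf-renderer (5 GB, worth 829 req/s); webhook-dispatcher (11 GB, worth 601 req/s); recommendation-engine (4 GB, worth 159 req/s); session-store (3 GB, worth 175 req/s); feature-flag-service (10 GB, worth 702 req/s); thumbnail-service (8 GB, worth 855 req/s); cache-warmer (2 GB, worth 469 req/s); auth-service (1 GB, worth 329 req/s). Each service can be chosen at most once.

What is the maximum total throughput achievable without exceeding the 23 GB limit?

2816

Taking pdf-renderer + recommendation-engine + session-store + thumbnail-service + cache-warmer + auth-service: 23 GB used, 2816 in throughput.
An exhaustive check of the 256 subsets confirms 2816.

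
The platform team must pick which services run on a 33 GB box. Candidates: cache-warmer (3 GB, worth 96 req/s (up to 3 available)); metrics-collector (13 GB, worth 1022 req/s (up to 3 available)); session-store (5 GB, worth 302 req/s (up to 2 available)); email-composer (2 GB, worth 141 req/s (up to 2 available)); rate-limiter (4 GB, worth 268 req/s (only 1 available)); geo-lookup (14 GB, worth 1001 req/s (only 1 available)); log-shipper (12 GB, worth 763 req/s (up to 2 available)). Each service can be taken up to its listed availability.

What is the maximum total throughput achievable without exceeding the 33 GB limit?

Ranking by ratio (throughput/GB): metrics-collector 78.62, geo-lookup 71.50, email-composer 70.50.
A density-first pass picks cache-warmer + 2×metrics-collector + 2×email-composer — 2422 at 33 GB.
Replace cache-warmer and email-composer with session-store: the trade gains 65 net, giving 2487 at 33 GB.
No other feasible combination exceeds 2487.

2487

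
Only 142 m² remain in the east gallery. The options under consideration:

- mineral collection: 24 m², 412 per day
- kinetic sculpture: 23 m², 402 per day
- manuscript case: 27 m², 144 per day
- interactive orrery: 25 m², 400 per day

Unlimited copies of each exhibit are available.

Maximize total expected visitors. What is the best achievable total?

2452

A density-first pass picks 6×kinetic sculpture — 2412 at 138 m².
Replace 4×kinetic sculpture with 4×mineral collection: the trade gains 40 net, giving 2452 at 142 m².
Nothing else within 142 m² beats 2452.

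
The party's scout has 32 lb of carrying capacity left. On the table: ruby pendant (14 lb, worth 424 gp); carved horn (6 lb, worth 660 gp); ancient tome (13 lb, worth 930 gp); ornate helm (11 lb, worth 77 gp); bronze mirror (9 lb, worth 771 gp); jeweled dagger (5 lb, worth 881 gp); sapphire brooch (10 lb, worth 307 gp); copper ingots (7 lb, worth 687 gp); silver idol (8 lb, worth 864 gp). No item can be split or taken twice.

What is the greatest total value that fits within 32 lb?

3335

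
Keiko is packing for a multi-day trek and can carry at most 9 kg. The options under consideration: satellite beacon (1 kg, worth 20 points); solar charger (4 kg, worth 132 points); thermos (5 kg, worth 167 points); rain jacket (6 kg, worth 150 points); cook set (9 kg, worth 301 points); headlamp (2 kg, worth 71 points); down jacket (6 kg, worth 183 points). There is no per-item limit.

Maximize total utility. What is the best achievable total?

A density-first pass picks satellite beacon + 4×headlamp — 304 at 9 kg.
Replace satellite beacon and 2×headlamp with thermos: the trade gains 5 net, giving 309 at 9 kg.
Every other selection either busts 9 kg or fails to beat 309.

309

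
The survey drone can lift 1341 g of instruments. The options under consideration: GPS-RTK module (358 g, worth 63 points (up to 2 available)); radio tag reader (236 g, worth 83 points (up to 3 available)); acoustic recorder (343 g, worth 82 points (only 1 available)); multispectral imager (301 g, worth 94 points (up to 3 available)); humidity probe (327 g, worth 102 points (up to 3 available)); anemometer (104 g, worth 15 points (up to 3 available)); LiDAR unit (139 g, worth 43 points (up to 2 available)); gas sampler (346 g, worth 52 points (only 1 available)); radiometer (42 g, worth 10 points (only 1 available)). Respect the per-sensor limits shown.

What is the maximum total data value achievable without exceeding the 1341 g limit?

445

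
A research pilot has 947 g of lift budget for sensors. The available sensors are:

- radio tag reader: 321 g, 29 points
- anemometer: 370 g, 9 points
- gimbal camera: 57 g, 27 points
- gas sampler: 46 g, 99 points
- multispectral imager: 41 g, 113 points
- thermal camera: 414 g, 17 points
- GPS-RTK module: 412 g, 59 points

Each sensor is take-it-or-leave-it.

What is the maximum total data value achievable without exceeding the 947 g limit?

Radio tag reader + gimbal camera + gas sampler + multispectral imager + GPS-RTK module uses 877 of the 947 g and totals 327.

327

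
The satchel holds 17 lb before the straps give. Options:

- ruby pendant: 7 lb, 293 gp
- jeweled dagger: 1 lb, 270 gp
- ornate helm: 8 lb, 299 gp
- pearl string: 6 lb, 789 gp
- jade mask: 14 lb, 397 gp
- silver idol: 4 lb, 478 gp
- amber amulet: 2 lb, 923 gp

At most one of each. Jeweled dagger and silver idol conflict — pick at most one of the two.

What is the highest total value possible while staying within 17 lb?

2281

Jeweled dagger + ornate helm + pearl string + amber amulet uses 17 of the 17 lb and totals 2281.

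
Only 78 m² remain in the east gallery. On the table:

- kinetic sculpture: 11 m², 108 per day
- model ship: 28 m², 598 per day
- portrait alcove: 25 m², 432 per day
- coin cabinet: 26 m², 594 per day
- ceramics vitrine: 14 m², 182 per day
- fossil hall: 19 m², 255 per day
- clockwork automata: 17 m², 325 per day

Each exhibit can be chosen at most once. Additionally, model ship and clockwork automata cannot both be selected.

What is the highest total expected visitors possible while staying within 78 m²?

By expected visitors per m²: coin cabinet 22.85, model ship 21.36, clockwork automata 19.12 lead.
Taking model ship + coin cabinet + fossil hall: 73 m² used, 1447 in expected visitors.

1447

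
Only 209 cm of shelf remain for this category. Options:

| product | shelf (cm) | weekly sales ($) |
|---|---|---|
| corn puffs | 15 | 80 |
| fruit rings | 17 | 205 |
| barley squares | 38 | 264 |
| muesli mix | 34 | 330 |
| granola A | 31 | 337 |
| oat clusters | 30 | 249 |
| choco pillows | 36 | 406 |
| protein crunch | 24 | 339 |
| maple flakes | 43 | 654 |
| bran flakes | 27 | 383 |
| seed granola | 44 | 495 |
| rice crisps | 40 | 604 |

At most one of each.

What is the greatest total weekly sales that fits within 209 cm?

2812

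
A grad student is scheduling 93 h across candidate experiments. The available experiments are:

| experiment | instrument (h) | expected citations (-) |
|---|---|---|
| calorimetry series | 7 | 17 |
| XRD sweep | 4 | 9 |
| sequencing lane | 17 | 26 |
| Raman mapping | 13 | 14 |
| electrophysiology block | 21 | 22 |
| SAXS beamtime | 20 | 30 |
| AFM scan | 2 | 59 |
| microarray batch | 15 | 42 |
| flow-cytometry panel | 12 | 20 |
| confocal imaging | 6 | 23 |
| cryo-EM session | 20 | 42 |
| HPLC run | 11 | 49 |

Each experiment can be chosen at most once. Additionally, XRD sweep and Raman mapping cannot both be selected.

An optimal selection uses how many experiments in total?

8

Best achievable expected citations is 282.
One optimal bundle: calorimetry series + SAXS beamtime + AFM scan + microarray batch + flow-cytometry panel + confocal imaging + cryo-EM session + HPLC run (93 h).
Any selection reaching 282 contains exactly 8 experiments.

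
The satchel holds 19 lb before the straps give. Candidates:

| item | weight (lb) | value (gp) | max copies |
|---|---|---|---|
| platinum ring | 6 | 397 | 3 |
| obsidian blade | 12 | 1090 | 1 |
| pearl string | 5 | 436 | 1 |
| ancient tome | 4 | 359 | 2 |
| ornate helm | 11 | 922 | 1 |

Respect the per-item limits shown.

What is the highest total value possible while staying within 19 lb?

1640

Density check — obsidian blade 90.83, ancient tome 89.75, pearl string 87.20 are the best per lb.
Taking the top-ratio items first gives obsidian blade + ancient tome for 1449 (16 lb).
The 12 lb tied up in obsidian blade is better spent on ancient tome + ornate helm — total rises to 1640 (19 lb).
That's the maximum — no swap from here does better than 1640.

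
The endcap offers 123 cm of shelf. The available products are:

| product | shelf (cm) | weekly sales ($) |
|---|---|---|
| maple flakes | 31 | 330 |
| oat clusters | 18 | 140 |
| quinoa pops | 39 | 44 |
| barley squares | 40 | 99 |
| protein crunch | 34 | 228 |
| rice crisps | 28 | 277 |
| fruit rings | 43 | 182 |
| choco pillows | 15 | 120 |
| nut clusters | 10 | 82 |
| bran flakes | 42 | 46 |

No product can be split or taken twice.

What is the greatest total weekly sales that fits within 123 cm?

Greedy by ratio would take maple flakes + oat clusters + rice crisps + choco pillows + nut clusters: 102 cm used, total 949.
Replace choco pillows with protein crunch: the trade gains 108 net, giving 1057 at 121 cm.
Next best is maple flakes + protein crunch + rice crisps + choco pillows + nut clusters at 1037 (118 cm) — short by 20.

1057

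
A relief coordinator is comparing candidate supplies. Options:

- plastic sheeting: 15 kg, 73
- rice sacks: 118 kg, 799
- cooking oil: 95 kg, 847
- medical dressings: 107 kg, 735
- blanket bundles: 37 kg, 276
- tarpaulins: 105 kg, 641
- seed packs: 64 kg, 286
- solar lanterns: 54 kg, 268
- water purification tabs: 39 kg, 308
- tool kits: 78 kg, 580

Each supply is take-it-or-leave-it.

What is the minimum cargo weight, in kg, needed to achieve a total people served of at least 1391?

171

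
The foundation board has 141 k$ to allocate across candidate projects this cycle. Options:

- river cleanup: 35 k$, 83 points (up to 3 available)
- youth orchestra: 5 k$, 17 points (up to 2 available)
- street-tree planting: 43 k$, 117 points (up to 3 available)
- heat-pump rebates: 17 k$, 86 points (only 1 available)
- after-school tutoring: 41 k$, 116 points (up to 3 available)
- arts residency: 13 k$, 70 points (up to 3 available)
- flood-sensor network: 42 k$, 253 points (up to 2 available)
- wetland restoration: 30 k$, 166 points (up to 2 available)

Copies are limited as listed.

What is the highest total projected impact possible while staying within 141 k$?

812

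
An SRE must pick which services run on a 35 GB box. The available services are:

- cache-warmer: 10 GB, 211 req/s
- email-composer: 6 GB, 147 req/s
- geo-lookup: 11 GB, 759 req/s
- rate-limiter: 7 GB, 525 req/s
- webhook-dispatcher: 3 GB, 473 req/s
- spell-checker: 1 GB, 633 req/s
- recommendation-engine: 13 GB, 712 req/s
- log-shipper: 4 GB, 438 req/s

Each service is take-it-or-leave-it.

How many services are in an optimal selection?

5

The maximum throughput within 35 GB is 3102.
One optimal bundle: geo-lookup + rate-limiter + webhook-dispatcher + spell-checker + recommendation-engine (35 GB).
Every optimal selection uses 5 services.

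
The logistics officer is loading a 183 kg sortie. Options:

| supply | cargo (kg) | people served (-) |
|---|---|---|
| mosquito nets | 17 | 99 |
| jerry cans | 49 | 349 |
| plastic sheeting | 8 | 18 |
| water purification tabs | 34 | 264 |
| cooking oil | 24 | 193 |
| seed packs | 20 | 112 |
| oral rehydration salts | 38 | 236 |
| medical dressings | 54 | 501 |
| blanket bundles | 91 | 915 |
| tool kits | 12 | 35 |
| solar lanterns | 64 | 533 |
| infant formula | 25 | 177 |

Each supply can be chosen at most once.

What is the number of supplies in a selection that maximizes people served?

Best achievable people served is 1680.
One optimal bundle: water purification tabs + medical dressings + blanket bundles (179 kg).
Any selection reaching 1680 contains exactly 3 supplies.

3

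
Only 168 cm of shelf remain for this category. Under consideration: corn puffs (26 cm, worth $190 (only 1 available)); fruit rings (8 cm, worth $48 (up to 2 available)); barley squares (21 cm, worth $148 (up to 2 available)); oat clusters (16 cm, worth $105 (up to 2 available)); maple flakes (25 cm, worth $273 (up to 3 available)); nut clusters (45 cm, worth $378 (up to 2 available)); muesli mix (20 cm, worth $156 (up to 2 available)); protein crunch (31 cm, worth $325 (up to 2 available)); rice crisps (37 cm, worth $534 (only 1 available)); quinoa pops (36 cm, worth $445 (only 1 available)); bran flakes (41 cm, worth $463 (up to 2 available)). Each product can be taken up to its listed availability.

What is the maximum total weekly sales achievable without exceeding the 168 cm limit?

Density check — rice crisps 14.43, quinoa pops 12.36, bran flakes 11.29, maple flakes 10.92 are the best per cm.
Taking the top-ratio products first gives fruit rings + rice crisps + quinoa pops + 2×bran flakes for 1953 (163 cm).
Dropping fruit rings and bran flakes frees 49 cm; slotting in 2×maple flakes (50 cm) lifts the total to 1988 at 164 cm.
That's the maximum — no swap from here does better than 1988.

1988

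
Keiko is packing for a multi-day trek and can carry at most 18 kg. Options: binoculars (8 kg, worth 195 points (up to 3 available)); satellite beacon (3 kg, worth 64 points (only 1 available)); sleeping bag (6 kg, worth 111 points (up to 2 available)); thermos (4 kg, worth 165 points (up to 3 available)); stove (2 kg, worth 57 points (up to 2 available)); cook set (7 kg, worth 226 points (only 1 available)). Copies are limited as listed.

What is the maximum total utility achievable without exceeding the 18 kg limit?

620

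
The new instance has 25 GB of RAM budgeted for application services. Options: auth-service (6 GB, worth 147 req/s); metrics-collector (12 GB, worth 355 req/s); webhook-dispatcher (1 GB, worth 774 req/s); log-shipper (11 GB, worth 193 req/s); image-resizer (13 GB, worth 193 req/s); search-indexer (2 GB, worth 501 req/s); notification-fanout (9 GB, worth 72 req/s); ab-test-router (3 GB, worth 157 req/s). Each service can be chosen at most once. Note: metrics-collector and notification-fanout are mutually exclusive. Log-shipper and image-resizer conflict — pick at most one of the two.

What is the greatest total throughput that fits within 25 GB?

1934

Best packing: auth-service + metrics-collector + webhook-dispatcher + search-indexer + ab-test-router — 24 GB, 1934 total.
The spare 1 GB is too small for any remaining service, and no feasible exchange beats 1934.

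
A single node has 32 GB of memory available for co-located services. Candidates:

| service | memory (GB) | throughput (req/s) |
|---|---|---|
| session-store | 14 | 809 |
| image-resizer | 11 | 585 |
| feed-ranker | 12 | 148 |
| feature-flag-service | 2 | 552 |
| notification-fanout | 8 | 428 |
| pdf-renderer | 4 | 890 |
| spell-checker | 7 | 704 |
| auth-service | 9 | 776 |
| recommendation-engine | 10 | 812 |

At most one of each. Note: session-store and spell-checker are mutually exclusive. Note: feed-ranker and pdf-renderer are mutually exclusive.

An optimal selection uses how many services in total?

Best achievable throughput is 3734.
One optimal bundle: feature-flag-service + pdf-renderer + spell-checker + auth-service + recommendation-engine (32 GB).
Every optimal selection uses 5 services.

5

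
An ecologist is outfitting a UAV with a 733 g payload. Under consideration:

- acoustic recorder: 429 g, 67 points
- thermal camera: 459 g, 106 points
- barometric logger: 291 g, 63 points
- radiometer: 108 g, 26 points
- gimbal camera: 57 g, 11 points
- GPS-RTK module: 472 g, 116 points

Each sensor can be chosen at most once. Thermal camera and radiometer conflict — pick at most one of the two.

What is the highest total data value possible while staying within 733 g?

153

Radiometer + gimbal camera + GPS-RTK module uses 637 of the 733 g and totals 153.
The spare 96 g is too small for any remaining sensor, and no feasible exchange beats 153.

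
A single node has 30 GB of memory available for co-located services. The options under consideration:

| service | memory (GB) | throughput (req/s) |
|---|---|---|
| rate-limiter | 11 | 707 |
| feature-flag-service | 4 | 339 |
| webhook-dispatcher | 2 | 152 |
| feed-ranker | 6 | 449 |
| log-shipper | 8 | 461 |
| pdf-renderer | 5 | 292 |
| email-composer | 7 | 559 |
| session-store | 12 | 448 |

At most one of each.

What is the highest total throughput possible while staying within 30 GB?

Best packing: rate-limiter + feature-flag-service + webhook-dispatcher + feed-ranker + email-composer — 30 GB, 2206 total.

2206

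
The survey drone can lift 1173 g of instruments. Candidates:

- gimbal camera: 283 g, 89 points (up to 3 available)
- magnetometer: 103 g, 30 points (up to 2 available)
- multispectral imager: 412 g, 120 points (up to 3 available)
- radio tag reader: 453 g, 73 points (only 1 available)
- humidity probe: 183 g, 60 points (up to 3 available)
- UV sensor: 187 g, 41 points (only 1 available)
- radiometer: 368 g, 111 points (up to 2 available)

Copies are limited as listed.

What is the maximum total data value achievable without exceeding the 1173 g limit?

360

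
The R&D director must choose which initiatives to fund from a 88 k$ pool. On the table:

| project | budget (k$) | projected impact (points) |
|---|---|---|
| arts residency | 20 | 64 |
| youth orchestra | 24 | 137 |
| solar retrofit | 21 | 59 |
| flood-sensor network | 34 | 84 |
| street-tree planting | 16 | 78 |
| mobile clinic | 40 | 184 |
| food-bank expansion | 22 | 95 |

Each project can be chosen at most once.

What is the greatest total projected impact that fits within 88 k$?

Taking the top-ratio projects first gives youth orchestra + street-tree planting + mobile clinic for 399 (80 k$).
Replace street-tree planting with food-bank expansion: the trade gains 17 net, giving 416 at 86 k$.

416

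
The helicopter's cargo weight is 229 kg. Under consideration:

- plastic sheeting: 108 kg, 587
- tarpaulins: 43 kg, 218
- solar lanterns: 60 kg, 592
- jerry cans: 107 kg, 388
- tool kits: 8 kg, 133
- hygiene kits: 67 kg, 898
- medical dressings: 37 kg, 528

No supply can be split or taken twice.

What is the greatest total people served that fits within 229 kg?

Tarpaulins + solar lanterns + tool kits + hygiene kits + medical dressings uses 215 of the 229 kg and totals 2369.
Nothing else within 229 kg beats 2369.

2369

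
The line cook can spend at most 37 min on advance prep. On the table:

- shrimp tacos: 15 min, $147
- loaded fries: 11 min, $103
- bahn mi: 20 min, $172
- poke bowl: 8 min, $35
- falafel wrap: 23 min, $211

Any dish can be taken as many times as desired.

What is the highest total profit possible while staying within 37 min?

A density-first pass picks 2×shrimp tacos — 294 at 30 min.
The 15 min tied up in shrimp tacos is better spent on 2×loaded fries — total rises to 353 (37 min).
Nothing else within 37 min beats 353.

353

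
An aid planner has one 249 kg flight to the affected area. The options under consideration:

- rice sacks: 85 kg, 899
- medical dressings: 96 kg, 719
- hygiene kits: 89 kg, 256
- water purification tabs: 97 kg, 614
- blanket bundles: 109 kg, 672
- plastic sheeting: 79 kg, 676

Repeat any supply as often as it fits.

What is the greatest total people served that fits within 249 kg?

2×rice sacks + plastic sheeting uses 249 of the 249 kg and totals 2474.
No other feasible combination exceeds 2474.

2474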